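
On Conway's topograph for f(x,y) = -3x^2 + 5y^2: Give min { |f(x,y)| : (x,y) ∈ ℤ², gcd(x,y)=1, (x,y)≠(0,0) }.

descent: ρ → (5,0,-3)
descent: ρ → (-3,6,2)  [lands on river]
river: ρ → (2,6,-3)
closes: descent 2, river 2
min |a| on river = 2

2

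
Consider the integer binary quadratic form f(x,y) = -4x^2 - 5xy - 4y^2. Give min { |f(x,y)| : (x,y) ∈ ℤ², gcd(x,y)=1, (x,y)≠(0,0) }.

translate: b→-3 (≡5 mod 8), so (4,5,4)→(4,-3,3)
flip: (4,-3,3)→(3,3,4)
reduced (well bottom): (3,3,4) with a≤c, −a<b≤a
well minimum |f| = |-3| = 3 (negative-definite)

3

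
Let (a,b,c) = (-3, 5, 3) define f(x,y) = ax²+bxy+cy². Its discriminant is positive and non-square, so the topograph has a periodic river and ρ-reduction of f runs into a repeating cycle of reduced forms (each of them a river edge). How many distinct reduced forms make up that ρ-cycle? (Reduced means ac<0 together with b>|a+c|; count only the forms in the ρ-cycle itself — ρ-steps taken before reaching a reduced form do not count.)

D = 61, ⌊√D⌋ = 7
river: ρ → (3,7,-1)
river: ρ → (-1,7,3)
river: ρ → (3,5,-3)
river: ρ → (-3,7,1)
river: ρ → (1,7,-3)
river: ρ → (-3,5,3)
ρ-cycle length = 6 (tail of 0 descent steps not counted)

6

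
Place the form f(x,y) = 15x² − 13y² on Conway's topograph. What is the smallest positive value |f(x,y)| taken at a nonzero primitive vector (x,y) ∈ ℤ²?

descent: ρ → (-13,26,2)  [lands on river]
river: ρ → (2,26,-13)
closes: descent 1, river 2
min |a| on river = 2

2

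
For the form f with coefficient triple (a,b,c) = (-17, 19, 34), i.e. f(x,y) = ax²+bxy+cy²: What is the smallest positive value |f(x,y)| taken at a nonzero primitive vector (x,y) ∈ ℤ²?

river: ρ → (34,49,-2)
river: ρ → (-2,51,9)
river: ρ → (9,39,-32)
river: ρ → (-32,25,16)
river: ρ → (16,39,-18)
river: ρ → (-18,33,22)
river: ρ → (22,11,-29)
river: ρ → (-29,47,4)
river: ρ → (4,49,-17)
river: ρ → (-17,19,34)
closes: descent 0, river 10
min |a| on river = 2

2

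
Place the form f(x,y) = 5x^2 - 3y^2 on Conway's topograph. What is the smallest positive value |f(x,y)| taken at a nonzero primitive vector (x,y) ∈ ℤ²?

descent: ρ → (-3,6,2)  [lands on river]
river: ρ → (2,6,-3)
closes: descent 1, river 2
min |a| on river = 2

2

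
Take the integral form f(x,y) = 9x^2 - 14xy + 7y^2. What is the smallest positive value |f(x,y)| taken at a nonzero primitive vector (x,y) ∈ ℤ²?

translate: b→4 (≡-14 mod 18), so (9,-14,7)→(9,4,2)
flip: (9,4,2)→(2,-4,9)
translate: b→0 (≡-4 mod 4), so (2,-4,9)→(2,0,7)
reduced (well bottom): (2,0,7) with a≤c, −a<b≤a
well minimum = a = 2

2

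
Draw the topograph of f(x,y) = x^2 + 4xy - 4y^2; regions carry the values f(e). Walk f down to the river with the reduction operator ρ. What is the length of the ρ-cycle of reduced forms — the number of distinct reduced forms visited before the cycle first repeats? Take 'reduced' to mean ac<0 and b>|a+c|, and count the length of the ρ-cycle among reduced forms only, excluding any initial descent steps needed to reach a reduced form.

D = 32, ⌊√D⌋ = 5
river: ρ → (-4,4,1)
river: ρ → (1,4,-4)
ρ-cycle length = 2 (tail of 0 descent steps not counted)

2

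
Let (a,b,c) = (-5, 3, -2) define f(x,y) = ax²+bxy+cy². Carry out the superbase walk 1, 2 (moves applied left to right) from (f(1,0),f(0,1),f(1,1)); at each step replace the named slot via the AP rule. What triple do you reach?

start (-5,-2,-4) = (f(1,0),f(0,1),f(1,1))
replace slot 1: 2·((-2)+(-4)) − (-5) = -7 → (-7,-2,-4)
replace slot 2: 2·((-7)+(-4)) − (-2) = -20 → (-7,-20,-4)

-7,-20,-4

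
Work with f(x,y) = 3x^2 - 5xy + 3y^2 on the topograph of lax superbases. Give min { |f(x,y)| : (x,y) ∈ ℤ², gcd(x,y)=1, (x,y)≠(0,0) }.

translate: b→1 (≡-5 mod 6), so (3,-5,3)→(3,1,1)
flip: (3,1,1)→(1,-1,3)
translate: b→1 (≡-1 mod 2), so (1,-1,3)→(1,1,3)
reduced (well bottom): (1,1,3) with a≤c, −a<b≤a
well minimum = a = 1

1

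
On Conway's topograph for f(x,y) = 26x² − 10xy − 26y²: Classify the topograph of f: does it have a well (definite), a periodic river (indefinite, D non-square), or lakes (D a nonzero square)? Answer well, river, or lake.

D = b²−4ac = (-10)² − 4·26·(-26) = 2804
D > 0 non-square ⇒ indefinite ⇒ periodic river

river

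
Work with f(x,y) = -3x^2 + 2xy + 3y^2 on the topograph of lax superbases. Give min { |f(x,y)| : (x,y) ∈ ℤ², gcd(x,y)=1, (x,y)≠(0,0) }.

river: ρ → (3,4,-2)
river: ρ → (-2,4,3)
river: ρ → (3,2,-3)
river: ρ → (-3,4,2)
river: ρ → (2,4,-3)
river: ρ → (-3,2,3)
closes: descent 0, river 6
min |a| on river = 2

2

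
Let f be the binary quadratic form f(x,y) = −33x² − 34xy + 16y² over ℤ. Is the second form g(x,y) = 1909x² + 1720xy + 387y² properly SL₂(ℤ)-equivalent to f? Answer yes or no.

D₁ = 3268, D₂ = 3268
river cycle of f (length 10): (16, 34, -33), (-33, 32, 17), (17, 36, -29), (-29, 22, 24), (24, 26, -27), (-27, 28, 23), (23, 18, -32), (-32, 46, 9), (9, 44, -37), (-37, 30, 16)
river cycle of g (length 10): (17, 36, -29), (-29, 22, 24), (24, 26, -27), (-27, 28, 23), (23, 18, -32), (-32, 46, 9), (9, 44, -37), (-37, 30, 16), (16, 34, -33), (-33, 32, 17)
cycles coincide ⇒ equivalent

yes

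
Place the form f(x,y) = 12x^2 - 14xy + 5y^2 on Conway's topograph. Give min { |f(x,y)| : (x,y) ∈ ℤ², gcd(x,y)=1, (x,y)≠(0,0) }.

translate: b→10 (≡-14 mod 24), so (12,-14,5)→(12,10,3)
flip: (12,10,3)→(3,-10,12)
translate: b→2 (≡-10 mod 6), so (3,-10,12)→(3,2,4)
reduced (well bottom): (3,2,4) with a≤c, −a<b≤a
well minimum = a = 3

3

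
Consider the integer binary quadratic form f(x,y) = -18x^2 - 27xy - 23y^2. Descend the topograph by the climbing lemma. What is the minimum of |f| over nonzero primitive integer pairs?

translate: b→-9 (≡27 mod 36), so (18,27,23)→(18,-9,14)
flip: (18,-9,14)→(14,9,18)
reduced (well bottom): (14,9,18) with a≤c, −a<b≤a
well minimum |f| = |-14| = 14 (negative-definite)

14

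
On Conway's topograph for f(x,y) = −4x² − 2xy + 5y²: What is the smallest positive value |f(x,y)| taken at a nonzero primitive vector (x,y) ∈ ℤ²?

descent: ρ → (5,2,-4)  [lands on river]
river: ρ → (-4,6,3)
river: ρ → (3,6,-4)
river: ρ → (-4,2,5)
river: ρ → (5,8,-1)
river: ρ → (-1,8,5)
closes: descent 1, river 6
min |a| on river = 1

1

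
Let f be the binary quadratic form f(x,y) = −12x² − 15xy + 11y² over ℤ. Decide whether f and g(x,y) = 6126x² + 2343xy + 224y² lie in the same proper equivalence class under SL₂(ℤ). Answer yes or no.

D₁ = 753, D₂ = 753
river cycle of f (length 24): (11, 15, -12), (-12, 9, 14), (14, 19, -7), (-7, 23, 8), (8, 25, -4), (-4, 23, 14), (14, 5, -13), (-13, 21, 6), (6, 27, -1), (-1, 27, 6), … (14 more)
river cycle of g (length 24): (11, 15, -12), (-12, 9, 14), (14, 19, -7), (-7, 23, 8), (8, 25, -4), (-4, 23, 14), (14, 5, -13), (-13, 21, 6), (6, 27, -1), (-1, 27, 6), … (14 more)
cycles coincide ⇒ equivalent

yes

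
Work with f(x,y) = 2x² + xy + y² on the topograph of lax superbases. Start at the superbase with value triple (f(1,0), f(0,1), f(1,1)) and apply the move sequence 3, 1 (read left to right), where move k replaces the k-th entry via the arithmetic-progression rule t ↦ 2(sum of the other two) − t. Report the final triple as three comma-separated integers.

start (2,1,4) = (f(1,0),f(0,1),f(1,1))
replace slot 3: 2·(2+1) − 4 = 2 → (2,1,2)
replace slot 1: 2·(1+2) − 2 = 4 → (4,1,2)

4,1,2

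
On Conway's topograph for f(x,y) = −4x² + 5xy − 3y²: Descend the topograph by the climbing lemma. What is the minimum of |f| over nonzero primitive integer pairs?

translate: b→3 (≡-5 mod 8), so (4,-5,3)→(4,3,2)
flip: (4,3,2)→(2,-3,4)
translate: b→1 (≡-3 mod 4), so (2,-3,4)→(2,1,3)
reduced (well bottom): (2,1,3) with a≤c, −a<b≤a
well minimum |f| = |-2| = 2 (negative-definite)

2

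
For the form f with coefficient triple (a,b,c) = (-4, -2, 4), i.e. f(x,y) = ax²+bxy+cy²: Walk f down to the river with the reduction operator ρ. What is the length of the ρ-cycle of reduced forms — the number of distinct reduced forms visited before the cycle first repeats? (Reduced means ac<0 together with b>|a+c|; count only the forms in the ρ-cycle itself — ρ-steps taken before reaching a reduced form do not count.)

D = 68, ⌊√D⌋ = 8
descent: ρ → (4,2,-4)  [lands on river]
river: ρ → (-4,6,2)
river: ρ → (2,6,-4)
river: ρ → (-4,2,4)
river: ρ → (4,6,-2)
river: ρ → (-2,6,4)
ρ-cycle length = 6 (tail of 1 descent step not counted)

6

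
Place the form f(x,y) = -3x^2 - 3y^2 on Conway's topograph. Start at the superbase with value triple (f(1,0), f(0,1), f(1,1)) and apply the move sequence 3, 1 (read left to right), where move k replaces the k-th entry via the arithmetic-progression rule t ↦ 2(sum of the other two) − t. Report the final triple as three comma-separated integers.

start (-3,-3,-6) = (f(1,0),f(0,1),f(1,1))
replace slot 3: 2·((-3)+(-3)) − (-6) = -6 → (-3,-3,-6)
replace slot 1: 2·((-3)+(-6)) − (-3) = -15 → (-15,-3,-6)

-15,-3,-6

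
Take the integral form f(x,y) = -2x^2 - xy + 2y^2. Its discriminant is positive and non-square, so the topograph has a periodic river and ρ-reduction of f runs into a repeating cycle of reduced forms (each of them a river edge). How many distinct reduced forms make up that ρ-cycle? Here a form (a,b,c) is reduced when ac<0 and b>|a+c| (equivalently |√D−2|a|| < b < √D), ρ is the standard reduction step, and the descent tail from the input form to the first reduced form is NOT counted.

D = 17, ⌊√D⌋ = 4
descent: ρ → (2,1,-2)  [lands on river]
river: ρ → (-2,3,1)
river: ρ → (1,3,-2)
river: ρ → (-2,1,2)
river: ρ → (2,3,-1)
river: ρ → (-1,3,2)
ρ-cycle length = 6 (tail of 1 descent step not counted)

6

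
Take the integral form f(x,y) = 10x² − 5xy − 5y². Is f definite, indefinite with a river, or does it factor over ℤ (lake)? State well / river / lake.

D = b²−4ac = (-5)² − 4·10·(-5) = 225
D = 15² is a perfect square ⇒ form factors over ℤ ⇒ lakes

lake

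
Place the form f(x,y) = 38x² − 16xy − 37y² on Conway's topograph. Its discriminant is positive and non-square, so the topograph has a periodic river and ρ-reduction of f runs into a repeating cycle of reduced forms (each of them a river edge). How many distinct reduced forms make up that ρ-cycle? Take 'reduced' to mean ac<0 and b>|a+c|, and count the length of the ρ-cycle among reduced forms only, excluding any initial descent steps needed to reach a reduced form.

D = 5880, ⌊√D⌋ = 76
descent: ρ → (-37,16,38)  [lands on river]
river: ρ → (38,60,-15)
river: ρ → (-15,60,38)
river: ρ → (38,16,-37)
river: ρ → (-37,58,17)
river: ρ → (17,44,-58)
river: ρ → (-58,72,3)
river: ρ → (3,72,-58)
river: ρ → (-58,44,17)
river: ρ → (17,58,-37)
ρ-cycle length = 10 (tail of 1 descent step not counted)

10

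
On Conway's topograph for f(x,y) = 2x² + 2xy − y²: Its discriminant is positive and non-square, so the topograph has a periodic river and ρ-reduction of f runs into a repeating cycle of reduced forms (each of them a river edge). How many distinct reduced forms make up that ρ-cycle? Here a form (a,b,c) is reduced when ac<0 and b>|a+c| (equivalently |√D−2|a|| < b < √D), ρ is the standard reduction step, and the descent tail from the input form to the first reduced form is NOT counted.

D = 12, ⌊√D⌋ = 3
river: ρ → (-1,2,2)
river: ρ → (2,2,-1)
ρ-cycle length = 2 (tail of 0 descent steps not counted)

2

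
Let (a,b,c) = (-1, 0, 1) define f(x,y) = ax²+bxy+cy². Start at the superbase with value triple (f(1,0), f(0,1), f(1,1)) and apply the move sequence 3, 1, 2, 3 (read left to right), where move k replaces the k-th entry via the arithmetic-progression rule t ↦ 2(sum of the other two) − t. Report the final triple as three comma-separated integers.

start (-1,1,0) = (f(1,0),f(0,1),f(1,1))
replace slot 3: 2·((-1)+1) − 0 = 0 → (-1,1,0)
replace slot 1: 2·(1+0) − (-1) = 3 → (3,1,0)
replace slot 2: 2·(3+0) − 1 = 5 → (3,5,0)
replace slot 3: 2·(3+5) − 0 = 16 → (3,5,16)

3,5,16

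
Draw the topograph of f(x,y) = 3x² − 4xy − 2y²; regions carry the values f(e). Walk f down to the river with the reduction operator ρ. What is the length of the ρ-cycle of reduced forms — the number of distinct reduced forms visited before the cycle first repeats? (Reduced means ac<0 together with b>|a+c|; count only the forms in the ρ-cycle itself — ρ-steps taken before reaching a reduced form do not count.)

D = 40, ⌊√D⌋ = 6
descent: ρ → (-2,4,3)  [lands on river]
river: ρ → (3,2,-3)
river: ρ → (-3,4,2)
river: ρ → (2,4,-3)
river: ρ → (-3,2,3)
river: ρ → (3,4,-2)
ρ-cycle length = 6 (tail of 1 descent step not counted)

6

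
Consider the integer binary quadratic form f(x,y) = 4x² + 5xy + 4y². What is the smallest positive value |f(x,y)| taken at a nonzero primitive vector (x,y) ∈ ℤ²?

translate: b→-3 (≡5 mod 8), so (4,5,4)→(4,-3,3)
flip: (4,-3,3)→(3,3,4)
reduced (well bottom): (3,3,4) with a≤c, −a<b≤a
well minimum = a = 3

3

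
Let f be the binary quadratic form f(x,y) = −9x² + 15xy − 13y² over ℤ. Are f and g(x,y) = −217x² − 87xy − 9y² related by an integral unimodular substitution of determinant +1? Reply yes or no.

D₁ = -243, D₂ = -243
f is negative-definite; reduce −f:
−f: translate: b→3 (≡-15 mod 18), so (9,-15,13)→(9,3,7)
−f: flip: (9,3,7)→(7,-3,9)
−f: reduced (well bottom): (7,-3,9) with a≤c, −a<b≤a
flip sign back: reduced form of f is (-7,3,-9)
g is negative-definite; reduce −g:
−g: flip: (217,87,9)→(9,-87,217)
−g: translate: b→3 (≡-87 mod 18), so (9,-87,217)→(9,3,7)
−g: flip: (9,3,7)→(7,-3,9)
−g: reduced (well bottom): (7,-3,9) with a≤c, −a<b≤a
flip sign back: reduced form of g is (-7,3,-9)
reduced forms (-7, 3, -9) vs (-7, 3, -9) ⇒ equivalent

yes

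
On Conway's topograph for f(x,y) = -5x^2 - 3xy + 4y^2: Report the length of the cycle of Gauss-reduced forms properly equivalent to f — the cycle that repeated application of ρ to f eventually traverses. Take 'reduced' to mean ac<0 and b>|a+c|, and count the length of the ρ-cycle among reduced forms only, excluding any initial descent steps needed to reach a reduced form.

D = 89, ⌊√D⌋ = 9
descent: ρ → (4,3,-5)  [lands on river]
river: ρ → (-5,7,2)
river: ρ → (2,9,-1)
river: ρ → (-1,9,2)
river: ρ → (2,7,-5)
river: ρ → (-5,3,4)
river: ρ → (4,5,-4)
river: ρ → (-4,3,5)
river: ρ → (5,7,-2)
river: ρ → (-2,9,1)
river: ρ → (1,9,-2)
river: ρ → (-2,7,5)
river: ρ → (5,3,-4)
river: ρ → (-4,5,4)
ρ-cycle length = 14 (tail of 1 descent step not counted)

14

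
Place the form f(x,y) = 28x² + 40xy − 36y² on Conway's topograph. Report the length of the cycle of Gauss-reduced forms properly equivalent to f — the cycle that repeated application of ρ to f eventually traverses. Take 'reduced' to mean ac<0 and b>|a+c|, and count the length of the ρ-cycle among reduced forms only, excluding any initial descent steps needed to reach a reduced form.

D = 5632, ⌊√D⌋ = 75
river: ρ → (-36,32,32)
river: ρ → (32,32,-36)
river: ρ → (-36,40,28)
river: ρ → (28,72,-4)
river: ρ → (-4,72,28)
river: ρ → (28,40,-36)
ρ-cycle length = 6 (tail of 0 descent steps not counted)

6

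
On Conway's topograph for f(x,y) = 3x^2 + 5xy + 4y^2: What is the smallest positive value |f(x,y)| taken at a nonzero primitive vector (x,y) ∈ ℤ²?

translate: b→-1 (≡5 mod 6), so (3,5,4)→(3,-1,2)
flip: (3,-1,2)→(2,1,3)
reduced (well bottom): (2,1,3) with a≤c, −a<b≤a
well minimum = a = 2

2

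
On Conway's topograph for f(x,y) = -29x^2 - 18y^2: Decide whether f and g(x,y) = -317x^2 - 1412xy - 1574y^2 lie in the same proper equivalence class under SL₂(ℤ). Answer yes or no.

D₁ = -2088, D₂ = -2088
f is negative-definite; reduce −f:
−f: flip: (29,0,18)→(18,0,29)
−f: reduced (well bottom): (18,0,29) with a≤c, −a<b≤a
flip sign back: reduced form of f is (-18,0,-29)
g is negative-definite; reduce −g:
−g: translate: b→144 (≡1412 mod 634), so (317,1412,1574)→(317,144,18)
−g: flip: (317,144,18)→(18,-144,317)
−g: translate: b→0 (≡-144 mod 36), so (18,-144,317)→(18,0,29)
−g: reduced (well bottom): (18,0,29) with a≤c, −a<b≤a
flip sign back: reduced form of g is (-18,0,-29)
reduced forms (-18, 0, -29) vs (-18, 0, -29) ⇒ equivalent

yes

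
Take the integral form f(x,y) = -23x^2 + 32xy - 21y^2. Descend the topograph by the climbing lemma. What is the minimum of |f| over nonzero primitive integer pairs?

translate: b→14 (≡-32 mod 46), so (23,-32,21)→(23,14,12)
flip: (23,14,12)→(12,-14,23)
translate: b→10 (≡-14 mod 24), so (12,-14,23)→(12,10,21)
reduced (well bottom): (12,10,21) with a≤c, −a<b≤a
well minimum |f| = |-12| = 12 (negative-definite)

12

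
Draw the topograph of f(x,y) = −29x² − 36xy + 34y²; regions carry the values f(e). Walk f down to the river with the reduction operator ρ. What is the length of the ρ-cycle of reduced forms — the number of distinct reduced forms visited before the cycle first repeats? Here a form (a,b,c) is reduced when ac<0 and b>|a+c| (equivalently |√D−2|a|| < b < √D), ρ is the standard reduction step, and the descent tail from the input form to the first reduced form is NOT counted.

D = 5240, ⌊√D⌋ = 72
descent: ρ → (34,36,-29)  [lands on river]
river: ρ → (-29,22,41)
river: ρ → (41,60,-10)
river: ρ → (-10,60,41)
river: ρ → (41,22,-29)
river: ρ → (-29,36,34)
river: ρ → (34,32,-31)
river: ρ → (-31,30,35)
river: ρ → (35,40,-26)
river: ρ → (-26,64,11)
river: ρ → (11,68,-14)
river: ρ → (-14,72,1)
river: ρ → (1,72,-14)
river: ρ → (-14,68,11)
river: ρ → (11,64,-26)
river: ρ → (-26,40,35)
river: ρ → (35,30,-31)
river: ρ → (-31,32,34)
ρ-cycle length = 18 (tail of 1 descent step not counted)

18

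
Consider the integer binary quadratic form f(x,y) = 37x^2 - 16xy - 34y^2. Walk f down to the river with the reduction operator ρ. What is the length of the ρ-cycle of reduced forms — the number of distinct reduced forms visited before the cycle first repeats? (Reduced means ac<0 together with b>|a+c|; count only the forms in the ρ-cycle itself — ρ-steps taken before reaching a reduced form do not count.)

D = 5288, ⌊√D⌋ = 72
descent: ρ → (-34,16,37)  [lands on river]
river: ρ → (37,58,-13)
river: ρ → (-13,72,2)
river: ρ → (2,72,-13)
river: ρ → (-13,58,37)
river: ρ → (37,16,-34)
river: ρ → (-34,52,19)
river: ρ → (19,62,-19)
river: ρ → (-19,52,34)
river: ρ → (34,16,-37)
river: ρ → (-37,58,13)
river: ρ → (13,72,-2)
river: ρ → (-2,72,13)
river: ρ → (13,58,-37)
river: ρ → (-37,16,34)
river: ρ → (34,52,-19)
river: ρ → (-19,62,19)
river: ρ → (19,52,-34)
ρ-cycle length = 18 (tail of 1 descent step not counted)

18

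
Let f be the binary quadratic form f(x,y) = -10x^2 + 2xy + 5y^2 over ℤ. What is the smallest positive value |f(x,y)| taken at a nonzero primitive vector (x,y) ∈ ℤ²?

descent: ρ → (5,8,-7)  [lands on river]
river: ρ → (-7,6,6)
river: ρ → (6,6,-7)
river: ρ → (-7,8,5)
river: ρ → (5,12,-3)
river: ρ → (-3,12,5)
closes: descent 1, river 6
min |a| on river = 3

3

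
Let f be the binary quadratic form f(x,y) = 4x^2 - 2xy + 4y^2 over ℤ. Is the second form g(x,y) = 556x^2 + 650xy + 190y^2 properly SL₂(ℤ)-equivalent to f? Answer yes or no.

D₁ = -60, D₂ = -60
f: flip: (4,-2,4)→(4,2,4)
f: reduced (well bottom): (4,2,4) with a≤c, −a<b≤a
g: translate: b→-462 (≡650 mod 1112), so (556,650,190)→(556,-462,96)
g: flip: (556,-462,96)→(96,462,556)
g: translate: b→78 (≡462 mod 192), so (96,462,556)→(96,78,16)
g: flip: (96,78,16)→(16,-78,96)
g: translate: b→-14 (≡-78 mod 32), so (16,-78,96)→(16,-14,4)
g: flip: (16,-14,4)→(4,14,16)
g: translate: b→-2 (≡14 mod 8), so (4,14,16)→(4,-2,4)
g: flip: (4,-2,4)→(4,2,4)
g: reduced (well bottom): (4,2,4) with a≤c, −a<b≤a
reduced forms (4, 2, 4) vs (4, 2, 4) ⇒ equivalent

yes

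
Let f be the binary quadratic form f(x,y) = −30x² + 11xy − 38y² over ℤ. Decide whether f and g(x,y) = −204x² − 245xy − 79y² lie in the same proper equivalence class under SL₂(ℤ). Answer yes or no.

D₁ = -4439, D₂ = -4439
f is negative-definite; reduce −f:
−f: reduced (well bottom): (30,-11,38) with a≤c, −a<b≤a
flip sign back: reduced form of f is (-30,11,-38)
g is negative-definite; reduce −g:
−g: translate: b→-163 (≡245 mod 408), so (204,245,79)→(204,-163,38)
−g: flip: (204,-163,38)→(38,163,204)
−g: translate: b→11 (≡163 mod 76), so (38,163,204)→(38,11,30)
−g: flip: (38,11,30)→(30,-11,38)
−g: reduced (well bottom): (30,-11,38) with a≤c, −a<b≤a
flip sign back: reduced form of g is (-30,11,-38)
reduced forms (-30, 11, -38) vs (-30, 11, -38) ⇒ equivalent

yes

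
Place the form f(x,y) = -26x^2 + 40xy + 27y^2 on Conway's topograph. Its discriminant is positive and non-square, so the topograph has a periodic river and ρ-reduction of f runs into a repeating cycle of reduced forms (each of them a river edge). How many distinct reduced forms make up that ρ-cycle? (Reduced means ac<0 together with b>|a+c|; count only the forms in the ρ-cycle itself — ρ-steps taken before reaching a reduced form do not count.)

D = 4408, ⌊√D⌋ = 66
river: ρ → (27,14,-39)
river: ρ → (-39,64,2)
river: ρ → (2,64,-39)
river: ρ → (-39,14,27)
river: ρ → (27,40,-26)
river: ρ → (-26,64,3)
river: ρ → (3,62,-47)
river: ρ → (-47,32,18)
river: ρ → (18,40,-39)
river: ρ → (-39,38,19)
river: ρ → (19,38,-39)
river: ρ → (-39,40,18)
river: ρ → (18,32,-47)
river: ρ → (-47,62,3)
river: ρ → (3,64,-26)
river: ρ → (-26,40,27)
ρ-cycle length = 16 (tail of 0 descent steps not counted)

16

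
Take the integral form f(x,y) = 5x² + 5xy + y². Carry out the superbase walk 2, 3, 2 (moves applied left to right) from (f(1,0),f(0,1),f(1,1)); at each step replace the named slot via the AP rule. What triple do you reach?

start (5,1,11) = (f(1,0),f(0,1),f(1,1))
replace slot 2: 2·(5+11) − 1 = 31 → (5,31,11)
replace slot 3: 2·(5+31) − 11 = 61 → (5,31,61)
replace slot 2: 2·(5+61) − 31 = 101 → (5,101,61)

5,101,61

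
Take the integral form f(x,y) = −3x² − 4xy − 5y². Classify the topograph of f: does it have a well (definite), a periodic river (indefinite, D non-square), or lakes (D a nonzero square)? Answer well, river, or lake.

D = b²−4ac = (-4)² − 4·(-3)·(-5) = -44
D < 0 ⇒ definite ⇒ every region one sign ⇒ single well

well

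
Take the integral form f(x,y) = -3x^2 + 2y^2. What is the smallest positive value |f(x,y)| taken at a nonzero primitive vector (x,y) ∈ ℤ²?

descent: ρ → (2,4,-1)  [lands on river]
river: ρ → (-1,4,2)
closes: descent 1, river 2
min |a| on river = 1

1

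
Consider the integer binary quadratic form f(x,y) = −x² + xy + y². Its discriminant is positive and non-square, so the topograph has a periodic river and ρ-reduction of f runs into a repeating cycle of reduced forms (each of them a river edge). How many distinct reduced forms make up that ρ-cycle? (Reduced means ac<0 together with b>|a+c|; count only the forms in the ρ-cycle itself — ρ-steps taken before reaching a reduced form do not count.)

D = 5, ⌊√D⌋ = 2
river: ρ → (1,1,-1)
river: ρ → (-1,1,1)
ρ-cycle length = 2 (tail of 0 descent steps not counted)

2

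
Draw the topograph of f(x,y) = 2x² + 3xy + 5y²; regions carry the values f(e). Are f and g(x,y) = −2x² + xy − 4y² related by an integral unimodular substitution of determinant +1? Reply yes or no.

D₁ = -31, D₂ = -31
f: translate: b→-1 (≡3 mod 4), so (2,3,5)→(2,-1,4)
f: reduced (well bottom): (2,-1,4) with a≤c, −a<b≤a
g is negative-definite; reduce −g:
−g: reduced (well bottom): (2,-1,4) with a≤c, −a<b≤a
flip sign back: reduced form of g is (-2,1,-4)
reduced forms (2, -1, 4) vs (-2, 1, -4) ⇒ inequivalent

no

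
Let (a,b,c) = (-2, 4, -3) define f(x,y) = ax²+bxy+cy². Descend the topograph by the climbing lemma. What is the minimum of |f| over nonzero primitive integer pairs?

translate: b→0 (≡-4 mod 4), so (2,-4,3)→(2,0,1)
flip: (2,0,1)→(1,0,2)
reduced (well bottom): (1,0,2) with a≤c, −a<b≤a
well minimum |f| = |-1| = 1 (negative-definite)

1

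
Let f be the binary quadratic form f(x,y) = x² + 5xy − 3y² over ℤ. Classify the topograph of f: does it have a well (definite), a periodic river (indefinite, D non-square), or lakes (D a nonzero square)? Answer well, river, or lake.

D = b²−4ac = 5² − 4·1·(-3) = 37
D > 0 non-square ⇒ indefinite ⇒ periodic river

river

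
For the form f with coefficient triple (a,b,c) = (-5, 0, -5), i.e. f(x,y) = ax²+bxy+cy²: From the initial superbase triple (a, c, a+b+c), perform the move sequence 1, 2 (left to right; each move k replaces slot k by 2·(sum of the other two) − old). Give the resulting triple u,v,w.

start (-5,-5,-10) = (f(1,0),f(0,1),f(1,1))
replace slot 1: 2·((-5)+(-10)) − (-5) = -25 → (-25,-5,-10)
replace slot 2: 2·((-25)+(-10)) − (-5) = -65 → (-25,-65,-10)

-25,-65,-10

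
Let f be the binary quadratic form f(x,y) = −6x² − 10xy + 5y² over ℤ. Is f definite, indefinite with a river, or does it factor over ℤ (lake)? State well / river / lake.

D = b²−4ac = (-10)² − 4·(-6)·5 = 220
D > 0 non-square ⇒ indefinite ⇒ periodic river

river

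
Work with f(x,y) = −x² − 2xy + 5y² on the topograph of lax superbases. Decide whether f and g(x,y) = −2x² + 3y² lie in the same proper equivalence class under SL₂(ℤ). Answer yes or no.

D₁ = 24, D₂ = 24
river cycle of f (length 2): (-1, 4, 2), (2, 4, -1)
river cycle of g (length 2): (-2, 4, 1), (1, 4, -2)
cycles differ ⇒ inequivalent

no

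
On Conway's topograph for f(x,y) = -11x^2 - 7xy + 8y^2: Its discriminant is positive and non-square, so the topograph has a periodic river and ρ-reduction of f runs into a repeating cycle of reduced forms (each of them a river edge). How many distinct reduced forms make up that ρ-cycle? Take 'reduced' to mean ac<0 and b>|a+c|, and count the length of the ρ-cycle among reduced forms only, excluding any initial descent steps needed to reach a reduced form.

D = 401, ⌊√D⌋ = 20
descent: ρ → (8,7,-11)  [lands on river]
river: ρ → (-11,15,4)
river: ρ → (4,17,-7)
river: ρ → (-7,11,10)
river: ρ → (10,9,-8)
river: ρ → (-8,7,11)
river: ρ → (11,15,-4)
river: ρ → (-4,17,7)
river: ρ → (7,11,-10)
river: ρ → (-10,9,8)
ρ-cycle length = 10 (tail of 1 descent step not counted)

10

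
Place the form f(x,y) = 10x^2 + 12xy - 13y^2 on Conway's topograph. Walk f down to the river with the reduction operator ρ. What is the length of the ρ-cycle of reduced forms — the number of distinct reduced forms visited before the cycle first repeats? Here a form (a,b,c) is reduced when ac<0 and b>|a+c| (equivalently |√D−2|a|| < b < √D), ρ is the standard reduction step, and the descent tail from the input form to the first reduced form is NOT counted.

D = 664, ⌊√D⌋ = 25
river: ρ → (-13,14,9)
river: ρ → (9,22,-5)
river: ρ → (-5,18,17)
river: ρ → (17,16,-6)
river: ρ → (-6,20,11)
river: ρ → (11,24,-2)
river: ρ → (-2,24,11)
river: ρ → (11,20,-6)
river: ρ → (-6,16,17)
river: ρ → (17,18,-5)
river: ρ → (-5,22,9)
river: ρ → (9,14,-13)
river: ρ → (-13,12,10)
river: ρ → (10,8,-15)
river: ρ → (-15,22,3)
river: ρ → (3,20,-22)
river: ρ → (-22,24,1)
river: ρ → (1,24,-22)
river: ρ → (-22,20,3)
river: ρ → (3,22,-15)
river: ρ → (-15,8,10)
river: ρ → (10,12,-13)
ρ-cycle length = 22 (tail of 0 descent steps not counted)

22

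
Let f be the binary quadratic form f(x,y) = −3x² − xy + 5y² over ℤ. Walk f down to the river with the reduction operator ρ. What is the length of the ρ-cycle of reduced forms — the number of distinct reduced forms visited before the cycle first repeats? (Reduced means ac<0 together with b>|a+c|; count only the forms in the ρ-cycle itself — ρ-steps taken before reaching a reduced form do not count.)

D = 61, ⌊√D⌋ = 7
descent: ρ → (5,1,-3)
descent: ρ → (-3,5,3)  [lands on river]
river: ρ → (3,7,-1)
river: ρ → (-1,7,3)
river: ρ → (3,5,-3)
river: ρ → (-3,7,1)
river: ρ → (1,7,-3)
ρ-cycle length = 6 (tail of 2 descent steps not counted)

6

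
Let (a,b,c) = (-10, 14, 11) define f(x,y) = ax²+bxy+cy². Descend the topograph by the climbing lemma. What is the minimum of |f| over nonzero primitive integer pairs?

river: ρ → (11,8,-13)
river: ρ → (-13,18,6)
river: ρ → (6,18,-13)
river: ρ → (-13,8,11)
river: ρ → (11,14,-10)
river: ρ → (-10,6,15)
river: ρ → (15,24,-1)
river: ρ → (-1,24,15)
river: ρ → (15,6,-10)
river: ρ → (-10,14,11)
closes: descent 0, river 10
min |a| on river = 1

1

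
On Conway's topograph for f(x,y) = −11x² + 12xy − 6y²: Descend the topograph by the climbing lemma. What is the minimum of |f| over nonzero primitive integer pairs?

translate: b→10 (≡-12 mod 22), so (11,-12,6)→(11,10,5)
flip: (11,10,5)→(5,-10,11)
translate: b→0 (≡-10 mod 10), so (5,-10,11)→(5,0,6)
reduced (well bottom): (5,0,6) with a≤c, −a<b≤a
well minimum |f| = |-5| = 5 (negative-definite)

5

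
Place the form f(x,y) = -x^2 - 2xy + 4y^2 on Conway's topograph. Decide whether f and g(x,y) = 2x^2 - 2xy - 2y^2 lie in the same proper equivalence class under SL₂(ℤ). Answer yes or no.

D₁ = 20, D₂ = 20
river cycle of f (length 2): (-1, 4, 1), (1, 4, -1)
river cycle of g (length 2): (-2, 2, 2), (2, 2, -2)
cycles differ ⇒ inequivalent

no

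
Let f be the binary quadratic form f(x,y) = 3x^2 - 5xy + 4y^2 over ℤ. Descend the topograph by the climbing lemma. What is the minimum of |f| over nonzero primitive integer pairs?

translate: b→1 (≡-5 mod 6), so (3,-5,4)→(3,1,2)
flip: (3,1,2)→(2,-1,3)
reduced (well bottom): (2,-1,3) with a≤c, −a<b≤a
well minimum = a = 2

2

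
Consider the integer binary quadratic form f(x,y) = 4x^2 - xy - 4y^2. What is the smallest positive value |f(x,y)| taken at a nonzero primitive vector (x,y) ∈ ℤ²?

descent: ρ → (-4,1,4)  [lands on river]
river: ρ → (4,7,-1)
river: ρ → (-1,7,4)
river: ρ → (4,1,-4)
river: ρ → (-4,7,1)
river: ρ → (1,7,-4)
closes: descent 1, river 6
min |a| on river = 1

1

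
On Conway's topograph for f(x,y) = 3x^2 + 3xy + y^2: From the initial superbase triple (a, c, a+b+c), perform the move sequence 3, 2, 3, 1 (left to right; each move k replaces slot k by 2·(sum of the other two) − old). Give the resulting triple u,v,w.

start (3,1,7) = (f(1,0),f(0,1),f(1,1))
replace slot 3: 2·(3+1) − 7 = 1 → (3,1,1)
replace slot 2: 2·(3+1) − 1 = 7 → (3,7,1)
replace slot 3: 2·(3+7) − 1 = 19 → (3,7,19)
replace slot 1: 2·(7+19) − 3 = 49 → (49,7,19)

49,7,19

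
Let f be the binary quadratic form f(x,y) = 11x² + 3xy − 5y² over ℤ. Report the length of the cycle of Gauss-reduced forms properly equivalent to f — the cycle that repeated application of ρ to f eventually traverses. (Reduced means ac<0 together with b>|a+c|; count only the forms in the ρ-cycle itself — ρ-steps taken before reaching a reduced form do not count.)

D = 229, ⌊√D⌋ = 15
descent: ρ → (-5,7,9)  [lands on river]
river: ρ → (9,11,-3)
river: ρ → (-3,13,5)
river: ρ → (5,7,-9)
river: ρ → (-9,11,3)
river: ρ → (3,13,-5)
ρ-cycle length = 6 (tail of 1 descent step not counted)

6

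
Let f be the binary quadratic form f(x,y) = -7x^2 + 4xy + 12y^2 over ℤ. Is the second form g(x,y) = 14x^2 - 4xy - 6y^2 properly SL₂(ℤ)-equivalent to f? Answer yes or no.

D₁ = 352, D₂ = 352
river cycle of f (length 6): (-7, 18, 1), (1, 18, -7), (-7, 10, 9), (9, 8, -8), (-8, 8, 9), (9, 10, -7)
river cycle of g (length 6): (-6, 16, 4), (4, 16, -6), (-6, 8, 12), (12, 16, -2), (-2, 16, 12), (12, 8, -6)
cycles differ ⇒ inequivalent

no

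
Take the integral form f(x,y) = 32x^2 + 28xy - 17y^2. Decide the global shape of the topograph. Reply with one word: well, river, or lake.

D = b²−4ac = 28² − 4·32·(-17) = 2960
D > 0 non-square ⇒ indefinite ⇒ periodic river

river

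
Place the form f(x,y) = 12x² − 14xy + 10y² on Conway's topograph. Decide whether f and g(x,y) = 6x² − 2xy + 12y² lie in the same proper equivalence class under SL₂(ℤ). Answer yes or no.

D₁ = -284, D₂ = -284
f: translate: b→10 (≡-14 mod 24), so (12,-14,10)→(12,10,8)
f: flip: (12,10,8)→(8,-10,12)
f: translate: b→6 (≡-10 mod 16), so (8,-10,12)→(8,6,10)
f: reduced (well bottom): (8,6,10) with a≤c, −a<b≤a
g: reduced (well bottom): (6,-2,12) with a≤c, −a<b≤a
reduced forms (8, 6, 10) vs (6, -2, 12) ⇒ inequivalent

no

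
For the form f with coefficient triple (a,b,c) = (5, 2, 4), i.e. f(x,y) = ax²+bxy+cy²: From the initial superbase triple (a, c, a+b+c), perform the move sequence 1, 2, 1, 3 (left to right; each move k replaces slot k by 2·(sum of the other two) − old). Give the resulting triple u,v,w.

start (5,4,11) = (f(1,0),f(0,1),f(1,1))
replace slot 1: 2·(4+11) − 5 = 25 → (25,4,11)
replace slot 2: 2·(25+11) − 4 = 68 → (25,68,11)
replace slot 1: 2·(68+11) − 25 = 133 → (133,68,11)
replace slot 3: 2·(133+68) − 11 = 391 → (133,68,391)

133,68,391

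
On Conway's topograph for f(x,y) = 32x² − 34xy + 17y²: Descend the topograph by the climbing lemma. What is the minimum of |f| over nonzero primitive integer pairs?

translate: b→30 (≡-34 mod 64), so (32,-34,17)→(32,30,15)
flip: (32,30,15)→(15,-30,32)
translate: b→0 (≡-30 mod 30), so (15,-30,32)→(15,0,17)
reduced (well bottom): (15,0,17) with a≤c, −a<b≤a
well minimum = a = 15

15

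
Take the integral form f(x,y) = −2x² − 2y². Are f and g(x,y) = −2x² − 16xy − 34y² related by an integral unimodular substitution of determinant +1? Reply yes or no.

D₁ = -16, D₂ = -16
f is negative-definite; reduce −f:
−f: reduced (well bottom): (2,0,2) with a≤c, −a<b≤a
flip sign back: reduced form of f is (-2,0,-2)
g is negative-definite; reduce −g:
−g: translate: b→0 (≡16 mod 4), so (2,16,34)→(2,0,2)
−g: reduced (well bottom): (2,0,2) with a≤c, −a<b≤a
flip sign back: reduced form of g is (-2,0,-2)
reduced forms (-2, 0, -2) vs (-2, 0, -2) ⇒ equivalent

yes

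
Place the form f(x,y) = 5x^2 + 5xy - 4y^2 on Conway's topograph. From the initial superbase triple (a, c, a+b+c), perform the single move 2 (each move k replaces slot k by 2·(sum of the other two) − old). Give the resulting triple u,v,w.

start (5,-4,6) = (f(1,0),f(0,1),f(1,1))
replace slot 2: 2·(5+6) − (-4) = 26 → (5,26,6)

5,26,6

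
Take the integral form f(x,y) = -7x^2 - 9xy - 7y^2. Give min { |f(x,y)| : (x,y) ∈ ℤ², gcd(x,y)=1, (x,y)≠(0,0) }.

translate: b→-5 (≡9 mod 14), so (7,9,7)→(7,-5,5)
flip: (7,-5,5)→(5,5,7)
reduced (well bottom): (5,5,7) with a≤c, −a<b≤a
well minimum |f| = |-5| = 5 (negative-definite)

5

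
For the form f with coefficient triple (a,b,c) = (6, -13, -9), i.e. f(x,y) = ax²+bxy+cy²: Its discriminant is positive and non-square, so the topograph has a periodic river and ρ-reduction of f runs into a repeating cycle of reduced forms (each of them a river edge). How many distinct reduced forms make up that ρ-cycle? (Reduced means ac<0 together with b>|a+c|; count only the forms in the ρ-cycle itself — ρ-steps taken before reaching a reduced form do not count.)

D = 385, ⌊√D⌋ = 19
descent: ρ → (-9,13,6)  [lands on river]
river: ρ → (6,11,-11)
river: ρ → (-11,11,6)
river: ρ → (6,13,-9)
river: ρ → (-9,5,10)
river: ρ → (10,15,-4)
river: ρ → (-4,17,6)
river: ρ → (6,19,-1)
river: ρ → (-1,19,6)
river: ρ → (6,17,-4)
river: ρ → (-4,15,10)
river: ρ → (10,5,-9)
ρ-cycle length = 12 (tail of 1 descent step not counted)

12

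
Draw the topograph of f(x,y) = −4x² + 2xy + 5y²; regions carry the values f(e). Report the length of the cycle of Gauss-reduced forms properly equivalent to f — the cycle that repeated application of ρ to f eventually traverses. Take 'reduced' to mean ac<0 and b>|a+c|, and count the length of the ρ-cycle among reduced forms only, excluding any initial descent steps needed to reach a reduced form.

D = 84, ⌊√D⌋ = 9
river: ρ → (5,8,-1)
river: ρ → (-1,8,5)
river: ρ → (5,2,-4)
river: ρ → (-4,6,3)
river: ρ → (3,6,-4)
river: ρ → (-4,2,5)
ρ-cycle length = 6 (tail of 0 descent steps not counted)

6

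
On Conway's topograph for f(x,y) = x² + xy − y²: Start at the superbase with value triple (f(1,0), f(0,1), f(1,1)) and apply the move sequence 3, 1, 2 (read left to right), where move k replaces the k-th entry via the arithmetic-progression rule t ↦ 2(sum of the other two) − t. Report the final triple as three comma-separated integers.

start (1,-1,1) = (f(1,0),f(0,1),f(1,1))
replace slot 3: 2·(1+(-1)) − 1 = -1 → (1,-1,-1)
replace slot 1: 2·((-1)+(-1)) − 1 = -5 → (-5,-1,-1)
replace slot 2: 2·((-5)+(-1)) − (-1) = -11 → (-5,-11,-1)

-5,-11,-1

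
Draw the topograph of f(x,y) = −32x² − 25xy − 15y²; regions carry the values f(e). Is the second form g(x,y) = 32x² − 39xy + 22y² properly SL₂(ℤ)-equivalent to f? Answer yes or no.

D₁ = -1295, D₂ = -1295
f is negative-definite; reduce −f:
−f: flip: (32,25,15)→(15,-25,32)
−f: translate: b→5 (≡-25 mod 30), so (15,-25,32)→(15,5,22)
−f: reduced (well bottom): (15,5,22) with a≤c, −a<b≤a
flip sign back: reduced form of f is (-15,-5,-22)
g: translate: b→25 (≡-39 mod 64), so (32,-39,22)→(32,25,15)
g: flip: (32,25,15)→(15,-25,32)
g: translate: b→5 (≡-25 mod 30), so (15,-25,32)→(15,5,22)
g: reduced (well bottom): (15,5,22) with a≤c, −a<b≤a
reduced forms (-15, -5, -22) vs (15, 5, 22) ⇒ inequivalent

no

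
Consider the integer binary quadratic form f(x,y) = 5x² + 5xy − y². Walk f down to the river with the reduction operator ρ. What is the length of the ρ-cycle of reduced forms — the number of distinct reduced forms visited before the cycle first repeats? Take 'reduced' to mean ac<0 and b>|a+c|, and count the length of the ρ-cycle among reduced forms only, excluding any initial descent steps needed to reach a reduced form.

D = 45, ⌊√D⌋ = 6
river: ρ → (-1,5,5)
river: ρ → (5,5,-1)
ρ-cycle length = 2 (tail of 0 descent steps not counted)

2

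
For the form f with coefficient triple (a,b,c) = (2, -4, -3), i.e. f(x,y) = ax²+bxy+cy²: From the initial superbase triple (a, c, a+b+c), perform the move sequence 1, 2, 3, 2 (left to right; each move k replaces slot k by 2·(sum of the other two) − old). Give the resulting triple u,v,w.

start (2,-3,-5) = (f(1,0),f(0,1),f(1,1))
replace slot 1: 2·((-3)+(-5)) − 2 = -18 → (-18,-3,-5)
replace slot 2: 2·((-18)+(-5)) − (-3) = -43 → (-18,-43,-5)
replace slot 3: 2·((-18)+(-43)) − (-5) = -117 → (-18,-43,-117)
replace slot 2: 2·((-18)+(-117)) − (-43) = -227 → (-18,-227,-117)

-18,-227,-117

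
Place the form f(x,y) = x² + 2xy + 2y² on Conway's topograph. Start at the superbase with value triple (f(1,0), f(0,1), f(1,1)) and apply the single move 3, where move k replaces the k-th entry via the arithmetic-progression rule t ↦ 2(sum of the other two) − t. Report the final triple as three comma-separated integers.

start (1,2,5) = (f(1,0),f(0,1),f(1,1))
replace slot 3: 2·(1+2) − 5 = 1 → (1,2,1)

1,2,1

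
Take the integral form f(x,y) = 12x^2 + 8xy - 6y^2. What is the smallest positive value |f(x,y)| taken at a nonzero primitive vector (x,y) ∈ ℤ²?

river: ρ → (-6,16,4)
river: ρ → (4,16,-6)
river: ρ → (-6,8,12)
river: ρ → (12,16,-2)
river: ρ → (-2,16,12)
river: ρ → (12,8,-6)
closes: descent 0, river 6
min |a| on river = 2

2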